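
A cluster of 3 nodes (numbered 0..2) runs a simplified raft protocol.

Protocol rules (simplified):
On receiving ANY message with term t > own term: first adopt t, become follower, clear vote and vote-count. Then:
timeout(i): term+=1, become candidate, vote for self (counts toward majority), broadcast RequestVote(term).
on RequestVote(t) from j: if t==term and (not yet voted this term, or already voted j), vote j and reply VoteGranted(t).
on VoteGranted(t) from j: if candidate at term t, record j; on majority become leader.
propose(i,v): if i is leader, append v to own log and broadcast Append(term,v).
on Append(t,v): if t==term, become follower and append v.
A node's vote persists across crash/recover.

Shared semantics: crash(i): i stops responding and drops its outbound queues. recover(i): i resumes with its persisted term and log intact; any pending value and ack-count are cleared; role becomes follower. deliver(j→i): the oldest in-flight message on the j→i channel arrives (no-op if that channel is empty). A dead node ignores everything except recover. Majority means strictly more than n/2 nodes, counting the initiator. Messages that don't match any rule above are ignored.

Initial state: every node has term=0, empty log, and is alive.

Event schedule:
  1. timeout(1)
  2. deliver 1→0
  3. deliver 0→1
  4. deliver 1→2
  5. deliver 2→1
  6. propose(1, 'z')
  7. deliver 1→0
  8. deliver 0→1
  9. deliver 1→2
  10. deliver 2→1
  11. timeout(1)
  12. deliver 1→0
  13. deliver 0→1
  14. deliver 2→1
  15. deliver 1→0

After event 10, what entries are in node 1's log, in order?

z

step 1 timeout(1): 1={cand,t=1,log=-}
step 2 deliver 1→0: 0={foll,t=1,log=-}
step 3 deliver 0→1: 1={lead,t=1,log=-}
step 4 deliver 1→2: 2={foll,t=1,log=-}
step 5 deliver 2→1: —
step 6 propose(1,'z'): 1={lead,t=1,log=z}
step 7 deliver 1→0: 0={foll,t=1,log=z}
step 8 deliver 0→1: —
step 9 deliver 1→2: 2={foll,t=1,log=z}
step 10 deliver 2→1: —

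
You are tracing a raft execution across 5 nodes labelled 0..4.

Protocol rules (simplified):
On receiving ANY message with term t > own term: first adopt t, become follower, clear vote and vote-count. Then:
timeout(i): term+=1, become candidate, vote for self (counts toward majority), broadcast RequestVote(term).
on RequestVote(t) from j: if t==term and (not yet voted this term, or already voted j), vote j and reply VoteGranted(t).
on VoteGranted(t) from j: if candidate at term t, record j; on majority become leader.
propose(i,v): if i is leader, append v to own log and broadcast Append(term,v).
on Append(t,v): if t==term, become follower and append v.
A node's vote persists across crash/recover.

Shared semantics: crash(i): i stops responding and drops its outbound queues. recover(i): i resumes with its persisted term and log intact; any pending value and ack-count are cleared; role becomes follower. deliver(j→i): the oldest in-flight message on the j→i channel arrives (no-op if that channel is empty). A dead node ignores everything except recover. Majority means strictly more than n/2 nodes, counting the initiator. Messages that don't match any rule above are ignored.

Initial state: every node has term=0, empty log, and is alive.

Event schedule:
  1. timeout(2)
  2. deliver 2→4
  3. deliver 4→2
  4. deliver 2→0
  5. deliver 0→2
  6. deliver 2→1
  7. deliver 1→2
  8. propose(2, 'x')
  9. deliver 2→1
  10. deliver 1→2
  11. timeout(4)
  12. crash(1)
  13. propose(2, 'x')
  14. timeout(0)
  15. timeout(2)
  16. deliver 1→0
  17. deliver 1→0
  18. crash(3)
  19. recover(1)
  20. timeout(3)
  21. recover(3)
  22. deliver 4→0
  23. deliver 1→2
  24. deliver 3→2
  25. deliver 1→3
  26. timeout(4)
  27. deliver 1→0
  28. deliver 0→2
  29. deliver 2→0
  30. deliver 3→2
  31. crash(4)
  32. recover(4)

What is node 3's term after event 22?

0

e1 timeout(2): 2[cand,t=1,-]
e2 deliver 2→4: 4[foll,t=1,-]
e3 deliver 4→2: ·
e4 deliver 2→0: 0[foll,t=1,-]
e5 deliver 0→2: 2[lead,t=1,-]
e6 deliver 2→1: 1[foll,t=1,-]
e7 deliver 1→2: ·
e8 propose(2,'x'): 2[lead,t=1,x]
e9 deliver 2→1: 1[foll,t=1,x]
e10 deliver 1→2: ·
e11 timeout(4): 4[cand,t=2,-]
e12 crash(1): 1[✗foll,t=1,x]
e13 propose(2,'x'): 2[lead,t=1,x,x]
e14 timeout(0): 0[cand,t=2,-]
e15 timeout(2): 2[cand,t=2,x,x]
e16 deliver 1→0: ·
e17 deliver 1→0: ·
e18 crash(3): 3[✗foll,t=0,-]
e19 recover(1): 1[foll,t=1,x]
e20 timeout(3): ·
e21 recover(3): 3[foll,t=0,-]
e22 deliver 4→0: ·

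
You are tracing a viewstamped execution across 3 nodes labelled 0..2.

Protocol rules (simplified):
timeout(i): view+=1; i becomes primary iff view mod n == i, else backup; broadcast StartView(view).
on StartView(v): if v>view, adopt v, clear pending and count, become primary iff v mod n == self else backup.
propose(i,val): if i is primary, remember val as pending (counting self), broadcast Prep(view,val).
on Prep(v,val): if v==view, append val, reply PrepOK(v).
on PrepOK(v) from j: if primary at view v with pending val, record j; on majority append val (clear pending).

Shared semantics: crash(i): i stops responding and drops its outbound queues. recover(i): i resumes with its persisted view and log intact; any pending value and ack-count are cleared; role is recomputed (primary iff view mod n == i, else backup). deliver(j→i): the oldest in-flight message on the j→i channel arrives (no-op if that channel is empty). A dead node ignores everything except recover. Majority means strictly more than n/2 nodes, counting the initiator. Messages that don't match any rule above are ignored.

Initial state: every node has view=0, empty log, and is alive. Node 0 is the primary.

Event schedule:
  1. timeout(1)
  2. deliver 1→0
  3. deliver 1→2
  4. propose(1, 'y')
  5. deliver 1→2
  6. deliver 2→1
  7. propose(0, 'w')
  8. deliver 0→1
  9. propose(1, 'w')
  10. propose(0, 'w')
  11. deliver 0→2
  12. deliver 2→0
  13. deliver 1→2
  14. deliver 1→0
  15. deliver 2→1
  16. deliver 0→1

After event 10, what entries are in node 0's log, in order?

empty

1. timeout(1):  <1:prim v1 ->
2. deliver 1→0:  <0:back v1 ->
3. deliver 1→2:  <2:back v1 ->
4. propose(1,'y'):  nop
5. deliver 1→2:  <2:back v1 y>
6. deliver 2→1:  <1:prim v1 y>
7. propose(0,'w'):  nop
8. deliver 0→1:  nop
9. propose(1,'w'):  nop
10. propose(0,'w'):  nop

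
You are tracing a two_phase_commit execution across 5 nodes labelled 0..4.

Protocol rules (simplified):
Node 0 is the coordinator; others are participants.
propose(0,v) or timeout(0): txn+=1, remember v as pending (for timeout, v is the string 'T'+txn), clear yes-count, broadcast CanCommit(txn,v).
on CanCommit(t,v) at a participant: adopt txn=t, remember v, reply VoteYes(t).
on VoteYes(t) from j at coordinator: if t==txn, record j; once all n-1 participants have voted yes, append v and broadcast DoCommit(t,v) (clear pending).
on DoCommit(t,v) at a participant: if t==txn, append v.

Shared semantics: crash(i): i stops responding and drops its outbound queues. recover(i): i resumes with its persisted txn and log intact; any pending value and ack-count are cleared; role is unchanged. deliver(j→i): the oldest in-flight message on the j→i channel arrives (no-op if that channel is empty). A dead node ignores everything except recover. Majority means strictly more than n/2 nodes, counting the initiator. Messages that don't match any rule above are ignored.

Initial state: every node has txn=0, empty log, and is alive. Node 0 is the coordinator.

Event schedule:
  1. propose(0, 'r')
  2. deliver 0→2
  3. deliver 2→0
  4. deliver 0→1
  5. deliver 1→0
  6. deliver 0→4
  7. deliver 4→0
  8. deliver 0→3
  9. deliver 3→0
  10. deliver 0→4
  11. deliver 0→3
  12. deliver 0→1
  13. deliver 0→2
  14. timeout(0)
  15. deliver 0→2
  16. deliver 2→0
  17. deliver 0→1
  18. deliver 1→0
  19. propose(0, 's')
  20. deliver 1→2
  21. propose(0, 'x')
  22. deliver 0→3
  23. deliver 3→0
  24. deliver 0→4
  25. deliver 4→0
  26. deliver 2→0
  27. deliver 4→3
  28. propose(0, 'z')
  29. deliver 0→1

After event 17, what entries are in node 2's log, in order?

r

after 1 — propose(0,'r'): n0:coor/t1/[-]
after 2 — deliver 0→2: n2:part/t1/[-]
after 3 — deliver 2→0: ·
after 4 — deliver 0→1: n1:part/t1/[-]
after 5 — deliver 1→0: ·
after 6 — deliver 0→4: n4:part/t1/[-]
after 7 — deliver 4→0: ·
after 8 — deliver 0→3: n3:part/t1/[-]
after 9 — deliver 3→0: n0:coor/t1/[r]
after 10 — deliver 0→4: n4:part/t1/[r]
after 11 — deliver 0→3: n3:part/t1/[r]
after 12 — deliver 0→1: n1:part/t1/[r]
after 13 — deliver 0→2: n2:part/t1/[r]
after 14 — timeout(0): n0:coor/t2/[r]
after 15 — deliver 0→2: n2:part/t2/[r]
after 16 — deliver 2→0: ·
after 17 — deliver 0→1: n1:part/t2/[r]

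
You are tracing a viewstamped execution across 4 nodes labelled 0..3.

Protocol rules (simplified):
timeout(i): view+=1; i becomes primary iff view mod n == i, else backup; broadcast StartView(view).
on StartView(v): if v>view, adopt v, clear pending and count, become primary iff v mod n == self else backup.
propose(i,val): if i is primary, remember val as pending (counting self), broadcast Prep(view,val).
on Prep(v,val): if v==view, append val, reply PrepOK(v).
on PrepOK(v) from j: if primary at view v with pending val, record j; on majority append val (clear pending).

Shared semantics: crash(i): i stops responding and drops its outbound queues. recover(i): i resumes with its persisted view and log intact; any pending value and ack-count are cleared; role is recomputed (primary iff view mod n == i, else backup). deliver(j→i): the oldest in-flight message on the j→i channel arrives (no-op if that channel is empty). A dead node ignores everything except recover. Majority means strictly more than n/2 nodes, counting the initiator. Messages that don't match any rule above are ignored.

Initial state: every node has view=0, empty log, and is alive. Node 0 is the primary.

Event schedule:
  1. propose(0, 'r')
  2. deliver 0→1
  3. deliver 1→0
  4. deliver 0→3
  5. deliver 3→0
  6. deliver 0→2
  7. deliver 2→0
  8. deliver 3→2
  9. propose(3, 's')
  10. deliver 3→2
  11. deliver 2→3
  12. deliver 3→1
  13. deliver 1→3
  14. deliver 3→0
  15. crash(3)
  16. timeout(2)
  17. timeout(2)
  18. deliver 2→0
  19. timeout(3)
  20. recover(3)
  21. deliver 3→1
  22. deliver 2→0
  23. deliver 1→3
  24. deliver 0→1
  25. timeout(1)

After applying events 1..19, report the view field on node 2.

2

after 1 — propose(0,'r'): ·
after 2 — deliver 0→1: n1:back/v0/[r]
after 3 — deliver 1→0: ·
after 4 — deliver 0→3: n3:back/v0/[r]
after 5 — deliver 3→0: n0:prim/v0/[r]
after 6 — deliver 0→2: n2:back/v0/[r]
after 7 — deliver 2→0: ·
after 8 — deliver 3→2: ·
after 9 — propose(3,'s'): ·
after 10 — deliver 3→2: ·
after 11 — deliver 2→3: ·
after 12 — deliver 3→1: ·
after 13 — deliver 1→3: ·
after 14 — deliver 3→0: ·
after 15 — crash(3): n3:✗back/v0/[r]
after 16 — timeout(2): n2:back/v1/[r]
after 17 — timeout(2): n2:prim/v2/[r]
after 18 — deliver 2→0: n0:back/v1/[r]
after 19 — timeout(3): ·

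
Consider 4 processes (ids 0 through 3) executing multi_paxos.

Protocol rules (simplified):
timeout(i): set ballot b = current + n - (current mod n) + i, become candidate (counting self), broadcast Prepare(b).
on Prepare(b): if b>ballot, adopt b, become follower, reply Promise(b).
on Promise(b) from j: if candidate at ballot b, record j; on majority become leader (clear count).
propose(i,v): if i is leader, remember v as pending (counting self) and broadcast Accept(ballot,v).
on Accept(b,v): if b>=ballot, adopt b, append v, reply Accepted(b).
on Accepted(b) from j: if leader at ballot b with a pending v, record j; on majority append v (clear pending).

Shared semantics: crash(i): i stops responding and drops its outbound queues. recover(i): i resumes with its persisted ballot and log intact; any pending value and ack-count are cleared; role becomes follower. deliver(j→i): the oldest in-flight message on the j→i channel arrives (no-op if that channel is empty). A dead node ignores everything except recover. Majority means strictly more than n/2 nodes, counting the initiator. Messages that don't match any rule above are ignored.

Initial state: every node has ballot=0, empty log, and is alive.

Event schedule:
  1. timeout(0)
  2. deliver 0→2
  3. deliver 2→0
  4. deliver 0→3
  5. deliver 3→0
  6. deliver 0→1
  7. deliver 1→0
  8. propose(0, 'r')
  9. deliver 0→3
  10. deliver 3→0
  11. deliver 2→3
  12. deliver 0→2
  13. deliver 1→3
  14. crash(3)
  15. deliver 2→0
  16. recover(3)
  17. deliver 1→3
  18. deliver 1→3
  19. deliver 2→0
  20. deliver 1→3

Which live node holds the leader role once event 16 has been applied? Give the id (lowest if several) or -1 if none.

0

after 1 — timeout(0): n0:cand/b4/[-]
after 2 — deliver 0→2: n2:foll/b4/[-]
after 3 — deliver 2→0: ·
after 4 — deliver 0→3: n3:foll/b4/[-]
after 5 — deliver 3→0: n0:lead/b4/[-]
after 6 — deliver 0→1: n1:foll/b4/[-]
after 7 — deliver 1→0: ·
after 8 — propose(0,'r'): ·
after 9 — deliver 0→3: n3:foll/b4/[r]
after 10 — deliver 3→0: ·
after 11 — deliver 2→3: ·
after 12 — deliver 0→2: n2:foll/b4/[r]
after 13 — deliver 1→3: ·
after 14 — crash(3): n3:✗foll/b4/[r]
after 15 — deliver 2→0: n0:lead/b4/[r]
after 16 — recover(3): n3:foll/b4/[r]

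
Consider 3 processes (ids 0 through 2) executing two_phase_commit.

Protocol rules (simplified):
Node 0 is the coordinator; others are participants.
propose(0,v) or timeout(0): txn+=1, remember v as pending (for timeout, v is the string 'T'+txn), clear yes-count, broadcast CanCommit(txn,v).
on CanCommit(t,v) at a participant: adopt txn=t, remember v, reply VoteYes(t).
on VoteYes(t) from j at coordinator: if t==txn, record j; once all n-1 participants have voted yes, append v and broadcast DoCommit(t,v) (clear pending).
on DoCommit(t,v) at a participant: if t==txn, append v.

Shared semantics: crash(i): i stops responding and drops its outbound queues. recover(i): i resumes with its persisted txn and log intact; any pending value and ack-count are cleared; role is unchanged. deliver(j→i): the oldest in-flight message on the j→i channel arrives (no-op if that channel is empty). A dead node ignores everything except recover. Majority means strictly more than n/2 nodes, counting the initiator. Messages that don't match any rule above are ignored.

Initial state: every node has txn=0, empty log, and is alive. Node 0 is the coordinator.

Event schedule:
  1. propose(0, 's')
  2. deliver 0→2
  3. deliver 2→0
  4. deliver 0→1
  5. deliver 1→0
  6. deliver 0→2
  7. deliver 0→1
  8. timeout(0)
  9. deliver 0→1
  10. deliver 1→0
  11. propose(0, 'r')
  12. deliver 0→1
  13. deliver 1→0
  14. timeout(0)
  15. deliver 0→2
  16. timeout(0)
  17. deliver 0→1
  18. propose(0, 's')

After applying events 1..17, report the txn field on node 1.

step 1 propose(0,'s'): 0={coor,t=1,log=-}
step 2 deliver 0→2: 2={part,t=1,log=-}
step 3 deliver 2→0: —
step 4 deliver 0→1: 1={part,t=1,log=-}
step 5 deliver 1→0: 0={coor,t=1,log=s}
step 6 deliver 0→2: 2={part,t=1,log=s}
step 7 deliver 0→1: 1={part,t=1,log=s}
step 8 timeout(0): 0={coor,t=2,log=s}
step 9 deliver 0→1: 1={part,t=2,log=s}
step 10 deliver 1→0: —
step 11 propose(0,'r'): 0={coor,t=3,log=s}
step 12 deliver 0→1: 1={part,t=3,log=s}
step 13 deliver 1→0: —
step 14 timeout(0): 0={coor,t=4,log=s}
step 15 deliver 0→2: 2={part,t=2,log=s}
step 16 timeout(0): 0={coor,t=5,log=s}
step 17 deliver 0→1: 1={part,t=4,log=s}

4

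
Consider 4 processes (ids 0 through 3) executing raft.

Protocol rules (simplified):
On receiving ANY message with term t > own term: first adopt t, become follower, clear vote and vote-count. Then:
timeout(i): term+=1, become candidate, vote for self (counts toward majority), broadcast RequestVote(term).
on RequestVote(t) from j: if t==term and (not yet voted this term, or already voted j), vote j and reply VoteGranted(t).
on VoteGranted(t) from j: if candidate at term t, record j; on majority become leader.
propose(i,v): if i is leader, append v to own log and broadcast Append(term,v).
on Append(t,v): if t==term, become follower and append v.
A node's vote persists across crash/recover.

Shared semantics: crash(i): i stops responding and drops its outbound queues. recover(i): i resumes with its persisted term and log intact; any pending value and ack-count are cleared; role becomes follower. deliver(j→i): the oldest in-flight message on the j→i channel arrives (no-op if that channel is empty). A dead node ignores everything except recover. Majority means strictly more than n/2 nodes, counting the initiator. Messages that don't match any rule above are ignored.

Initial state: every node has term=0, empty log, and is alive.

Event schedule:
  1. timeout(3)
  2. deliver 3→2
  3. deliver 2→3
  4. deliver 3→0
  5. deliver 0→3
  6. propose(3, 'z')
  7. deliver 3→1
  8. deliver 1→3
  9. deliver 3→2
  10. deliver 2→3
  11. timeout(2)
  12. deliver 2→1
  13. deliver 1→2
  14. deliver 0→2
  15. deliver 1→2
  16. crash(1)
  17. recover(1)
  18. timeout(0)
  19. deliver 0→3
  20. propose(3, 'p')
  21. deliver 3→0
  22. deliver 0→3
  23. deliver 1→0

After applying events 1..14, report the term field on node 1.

2

after 1 — timeout(3): n3:cand/t1/[-]
after 2 — deliver 3→2: n2:foll/t1/[-]
after 3 — deliver 2→3: ·
after 4 — deliver 3→0: n0:foll/t1/[-]
after 5 — deliver 0→3: n3:lead/t1/[-]
after 6 — propose(3,'z'): n3:lead/t1/[z]
after 7 — deliver 3→1: n1:foll/t1/[-]
after 8 — deliver 1→3: ·
after 9 — deliver 3→2: n2:foll/t1/[z]
after 10 — deliver 2→3: ·
after 11 — timeout(2): n2:cand/t2/[z]
after 12 — deliver 2→1: n1:foll/t2/[-]
after 13 — deliver 1→2: ·
after 14 — deliver 0→2: ·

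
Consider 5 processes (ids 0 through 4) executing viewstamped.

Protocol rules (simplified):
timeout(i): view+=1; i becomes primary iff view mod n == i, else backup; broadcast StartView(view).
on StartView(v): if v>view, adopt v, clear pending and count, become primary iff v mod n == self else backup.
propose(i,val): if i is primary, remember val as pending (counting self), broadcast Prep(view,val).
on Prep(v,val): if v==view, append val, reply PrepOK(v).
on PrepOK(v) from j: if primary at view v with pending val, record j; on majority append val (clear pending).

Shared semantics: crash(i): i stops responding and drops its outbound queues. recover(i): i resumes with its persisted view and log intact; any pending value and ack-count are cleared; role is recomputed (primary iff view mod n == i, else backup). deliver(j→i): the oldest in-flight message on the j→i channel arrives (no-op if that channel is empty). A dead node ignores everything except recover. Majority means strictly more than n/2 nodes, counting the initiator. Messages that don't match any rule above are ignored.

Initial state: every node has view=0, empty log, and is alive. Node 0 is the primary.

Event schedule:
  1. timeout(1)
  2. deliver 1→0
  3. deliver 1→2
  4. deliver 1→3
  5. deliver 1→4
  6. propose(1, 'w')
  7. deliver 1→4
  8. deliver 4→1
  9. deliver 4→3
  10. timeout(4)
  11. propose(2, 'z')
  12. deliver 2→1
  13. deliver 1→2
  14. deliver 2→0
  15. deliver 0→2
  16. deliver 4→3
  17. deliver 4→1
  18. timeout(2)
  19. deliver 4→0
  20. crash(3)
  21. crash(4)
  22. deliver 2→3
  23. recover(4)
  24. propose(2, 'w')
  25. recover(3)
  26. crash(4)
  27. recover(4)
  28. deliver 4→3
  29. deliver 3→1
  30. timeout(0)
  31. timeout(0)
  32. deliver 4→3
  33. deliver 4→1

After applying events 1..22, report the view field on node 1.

2

[1] timeout(1) → N1(prim v1 [-])
[2] deliver 1→0 → N0(back v1 [-])
[3] deliver 1→2 → N2(back v1 [-])
[4] deliver 1→3 → N3(back v1 [-])
[5] deliver 1→4 → N4(back v1 [-])
[6] propose(1,'w') → ∅
[7] deliver 1→4 → N4(back v1 [w])
[8] deliver 4→1 → ∅
[9] deliver 4→3 → ∅
[10] timeout(4) → N4(back v2 [w])
[11] propose(2,'z') → ∅
[12] deliver 2→1 → ∅
[13] deliver 1→2 → N2(back v1 [w])
[14] deliver 2→0 → ∅
[15] deliver 0→2 → ∅
[16] deliver 4→3 → N3(back v2 [-])
[17] deliver 4→1 → N1(back v2 [-])
[18] timeout(2) → N2(prim v2 [w])
[19] deliver 4→0 → N0(back v2 [-])
[20] crash(3) → N3(✗back v2 [-])
[21] crash(4) → N4(✗back v2 [w])
[22] deliver 2→3 → ∅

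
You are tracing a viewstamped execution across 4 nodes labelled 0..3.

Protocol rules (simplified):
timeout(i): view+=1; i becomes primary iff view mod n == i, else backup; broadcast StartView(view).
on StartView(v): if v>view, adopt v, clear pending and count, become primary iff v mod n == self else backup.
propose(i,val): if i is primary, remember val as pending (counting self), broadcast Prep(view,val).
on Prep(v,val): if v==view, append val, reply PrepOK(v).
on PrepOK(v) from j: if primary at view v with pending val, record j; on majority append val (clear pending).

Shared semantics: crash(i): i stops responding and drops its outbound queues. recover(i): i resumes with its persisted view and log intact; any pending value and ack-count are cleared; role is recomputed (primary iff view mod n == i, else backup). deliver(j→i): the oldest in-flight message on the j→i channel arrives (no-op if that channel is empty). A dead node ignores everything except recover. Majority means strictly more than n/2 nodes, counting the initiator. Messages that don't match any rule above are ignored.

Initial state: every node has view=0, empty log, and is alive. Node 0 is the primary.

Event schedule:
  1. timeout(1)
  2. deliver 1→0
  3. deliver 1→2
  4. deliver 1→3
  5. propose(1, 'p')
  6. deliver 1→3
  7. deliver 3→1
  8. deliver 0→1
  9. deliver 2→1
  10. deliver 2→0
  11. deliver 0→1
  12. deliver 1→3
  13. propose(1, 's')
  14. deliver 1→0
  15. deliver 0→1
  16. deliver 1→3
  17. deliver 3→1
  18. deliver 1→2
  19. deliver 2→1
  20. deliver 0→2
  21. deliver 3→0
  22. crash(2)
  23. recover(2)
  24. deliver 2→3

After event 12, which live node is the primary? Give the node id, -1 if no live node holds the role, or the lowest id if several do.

1

[1] timeout(1) → N1(prim v1 [-])
[2] deliver 1→0 → N0(back v1 [-])
[3] deliver 1→2 → N2(back v1 [-])
[4] deliver 1→3 → N3(back v1 [-])
[5] propose(1,'p') → ∅
[6] deliver 1→3 → N3(back v1 [p])
[7] deliver 3→1 → ∅
[8] deliver 0→1 → ∅
[9] deliver 2→1 → ∅
[10] deliver 2→0 → ∅
[11] deliver 0→1 → ∅
[12] deliver 1→3 → ∅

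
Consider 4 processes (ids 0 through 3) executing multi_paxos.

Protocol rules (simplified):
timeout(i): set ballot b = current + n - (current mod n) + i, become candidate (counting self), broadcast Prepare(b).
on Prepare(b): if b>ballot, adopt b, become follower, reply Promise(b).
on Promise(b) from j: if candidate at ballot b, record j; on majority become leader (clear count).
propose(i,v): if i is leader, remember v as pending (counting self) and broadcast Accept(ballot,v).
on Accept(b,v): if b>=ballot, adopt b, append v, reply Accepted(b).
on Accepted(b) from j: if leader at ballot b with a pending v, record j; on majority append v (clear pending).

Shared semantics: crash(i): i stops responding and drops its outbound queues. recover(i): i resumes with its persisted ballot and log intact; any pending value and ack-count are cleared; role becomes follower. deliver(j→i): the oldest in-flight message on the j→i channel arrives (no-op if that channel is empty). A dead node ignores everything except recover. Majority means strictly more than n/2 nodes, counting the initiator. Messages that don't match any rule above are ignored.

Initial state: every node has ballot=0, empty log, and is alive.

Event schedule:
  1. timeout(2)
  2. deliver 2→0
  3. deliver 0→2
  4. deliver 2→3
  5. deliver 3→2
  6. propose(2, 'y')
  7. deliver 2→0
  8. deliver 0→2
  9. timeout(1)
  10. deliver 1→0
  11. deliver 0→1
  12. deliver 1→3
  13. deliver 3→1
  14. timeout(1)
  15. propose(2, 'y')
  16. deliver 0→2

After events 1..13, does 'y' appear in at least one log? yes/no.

yes

e1 timeout(2): 2[cand,b=6,-]
e2 deliver 2→0: 0[foll,b=6,-]
e3 deliver 0→2: ·
e4 deliver 2→3: 3[foll,b=6,-]
e5 deliver 3→2: 2[lead,b=6,-]
e6 propose(2,'y'): ·
e7 deliver 2→0: 0[foll,b=6,y]
e8 deliver 0→2: ·
e9 timeout(1): 1[cand,b=5,-]
e10 deliver 1→0: ·
e11 deliver 0→1: ·
e12 deliver 1→3: ·
e13 deliver 3→1: ·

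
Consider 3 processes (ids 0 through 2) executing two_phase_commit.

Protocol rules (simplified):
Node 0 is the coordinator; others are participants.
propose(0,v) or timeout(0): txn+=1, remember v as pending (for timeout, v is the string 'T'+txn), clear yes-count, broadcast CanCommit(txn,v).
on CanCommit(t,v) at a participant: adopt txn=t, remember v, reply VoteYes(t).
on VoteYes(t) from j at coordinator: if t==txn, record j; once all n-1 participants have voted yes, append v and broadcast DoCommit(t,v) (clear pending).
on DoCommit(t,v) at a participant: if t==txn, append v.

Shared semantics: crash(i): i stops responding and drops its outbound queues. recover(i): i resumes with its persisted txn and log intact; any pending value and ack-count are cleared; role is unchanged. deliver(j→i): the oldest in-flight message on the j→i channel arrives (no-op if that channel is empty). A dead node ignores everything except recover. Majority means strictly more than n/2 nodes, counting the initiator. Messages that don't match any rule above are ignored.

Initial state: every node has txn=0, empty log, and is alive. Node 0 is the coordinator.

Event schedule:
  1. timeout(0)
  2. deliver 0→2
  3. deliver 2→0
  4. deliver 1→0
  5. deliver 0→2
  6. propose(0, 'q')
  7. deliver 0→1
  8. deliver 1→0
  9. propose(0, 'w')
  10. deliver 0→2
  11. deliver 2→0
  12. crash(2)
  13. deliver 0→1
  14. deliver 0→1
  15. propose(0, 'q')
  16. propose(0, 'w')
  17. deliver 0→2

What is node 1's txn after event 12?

[1] timeout(0) → N0(coor t1 [-])
[2] deliver 0→2 → N2(part t1 [-])
[3] deliver 2→0 → ∅
[4] deliver 1→0 → ∅
[5] deliver 0→2 → ∅
[6] propose(0,'q') → N0(coor t2 [-])
[7] deliver 0→1 → N1(part t1 [-])
[8] deliver 1→0 → ∅
[9] propose(0,'w') → N0(coor t3 [-])
[10] deliver 0→2 → N2(part t2 [-])
[11] deliver 2→0 → ∅
[12] crash(2) → N2(✗part t2 [-])

1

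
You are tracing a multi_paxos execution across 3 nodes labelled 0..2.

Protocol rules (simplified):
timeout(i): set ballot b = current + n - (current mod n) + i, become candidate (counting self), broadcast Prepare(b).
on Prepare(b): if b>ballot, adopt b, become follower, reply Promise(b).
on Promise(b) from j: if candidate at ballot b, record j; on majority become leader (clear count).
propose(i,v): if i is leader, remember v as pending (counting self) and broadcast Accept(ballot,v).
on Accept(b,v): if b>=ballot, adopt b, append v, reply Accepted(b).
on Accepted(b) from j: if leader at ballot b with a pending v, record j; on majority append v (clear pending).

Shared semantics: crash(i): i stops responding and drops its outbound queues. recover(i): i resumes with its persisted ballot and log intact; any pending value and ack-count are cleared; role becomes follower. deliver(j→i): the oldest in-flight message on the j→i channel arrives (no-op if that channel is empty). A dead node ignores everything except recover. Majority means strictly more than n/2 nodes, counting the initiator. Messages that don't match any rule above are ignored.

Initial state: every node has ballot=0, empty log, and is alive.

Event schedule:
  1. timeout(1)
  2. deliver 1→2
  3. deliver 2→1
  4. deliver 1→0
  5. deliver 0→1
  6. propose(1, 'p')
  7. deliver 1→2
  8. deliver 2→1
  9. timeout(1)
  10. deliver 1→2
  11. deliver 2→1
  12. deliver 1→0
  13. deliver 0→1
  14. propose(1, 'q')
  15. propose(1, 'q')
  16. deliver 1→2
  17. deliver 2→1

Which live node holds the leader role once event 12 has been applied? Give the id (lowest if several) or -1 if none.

1

e1 timeout(1): 1[cand,b=4,-]
e2 deliver 1→2: 2[foll,b=4,-]
e3 deliver 2→1: 1[lead,b=4,-]
e4 deliver 1→0: 0[foll,b=4,-]
e5 deliver 0→1: ·
e6 propose(1,'p'): ·
e7 deliver 1→2: 2[foll,b=4,p]
e8 deliver 2→1: 1[lead,b=4,p]
e9 timeout(1): 1[cand,b=7,p]
e10 deliver 1→2: 2[foll,b=7,p]
e11 deliver 2→1: 1[lead,b=7,p]
e12 deliver 1→0: 0[foll,b=4,p]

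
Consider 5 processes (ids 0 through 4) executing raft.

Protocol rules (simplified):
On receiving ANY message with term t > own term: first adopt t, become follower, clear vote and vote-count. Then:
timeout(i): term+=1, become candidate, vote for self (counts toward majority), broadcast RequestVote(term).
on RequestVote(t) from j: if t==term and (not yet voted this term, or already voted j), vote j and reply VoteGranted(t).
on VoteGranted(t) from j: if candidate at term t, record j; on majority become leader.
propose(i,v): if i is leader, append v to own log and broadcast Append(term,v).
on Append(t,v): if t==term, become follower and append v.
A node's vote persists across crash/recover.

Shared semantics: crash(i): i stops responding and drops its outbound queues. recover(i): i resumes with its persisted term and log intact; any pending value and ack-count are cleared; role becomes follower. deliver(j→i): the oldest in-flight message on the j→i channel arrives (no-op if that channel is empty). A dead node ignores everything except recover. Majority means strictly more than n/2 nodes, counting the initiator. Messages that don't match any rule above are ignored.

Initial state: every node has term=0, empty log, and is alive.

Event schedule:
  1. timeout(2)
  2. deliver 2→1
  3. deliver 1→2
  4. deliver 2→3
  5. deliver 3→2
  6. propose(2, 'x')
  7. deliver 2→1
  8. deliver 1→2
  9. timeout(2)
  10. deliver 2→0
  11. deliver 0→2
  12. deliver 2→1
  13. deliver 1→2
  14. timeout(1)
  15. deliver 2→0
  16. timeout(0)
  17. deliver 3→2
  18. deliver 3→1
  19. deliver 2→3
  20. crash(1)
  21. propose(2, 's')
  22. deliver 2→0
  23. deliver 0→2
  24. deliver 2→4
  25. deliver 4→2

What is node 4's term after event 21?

[1] timeout(2) → N2(cand t1 [-])
[2] deliver 2→1 → N1(foll t1 [-])
[3] deliver 1→2 → ∅
[4] deliver 2→3 → N3(foll t1 [-])
[5] deliver 3→2 → N2(lead t1 [-])
[6] propose(2,'x') → N2(lead t1 [x])
[7] deliver 2→1 → N1(foll t1 [x])
[8] deliver 1→2 → ∅
[9] timeout(2) → N2(cand t2 [x])
[10] deliver 2→0 → N0(foll t1 [-])
[11] deliver 0→2 → ∅
[12] deliver 2→1 → N1(foll t2 [x])
[13] deliver 1→2 → ∅
[14] timeout(1) → N1(cand t3 [x])
[15] deliver 2→0 → N0(foll t1 [x])
[16] timeout(0) → N0(cand t2 [x])
[17] deliver 3→2 → ∅
[18] deliver 3→1 → ∅
[19] deliver 2→3 → N3(foll t1 [x])
[20] crash(1) → N1(✗cand t3 [x])
[21] propose(2,'s') → ∅

0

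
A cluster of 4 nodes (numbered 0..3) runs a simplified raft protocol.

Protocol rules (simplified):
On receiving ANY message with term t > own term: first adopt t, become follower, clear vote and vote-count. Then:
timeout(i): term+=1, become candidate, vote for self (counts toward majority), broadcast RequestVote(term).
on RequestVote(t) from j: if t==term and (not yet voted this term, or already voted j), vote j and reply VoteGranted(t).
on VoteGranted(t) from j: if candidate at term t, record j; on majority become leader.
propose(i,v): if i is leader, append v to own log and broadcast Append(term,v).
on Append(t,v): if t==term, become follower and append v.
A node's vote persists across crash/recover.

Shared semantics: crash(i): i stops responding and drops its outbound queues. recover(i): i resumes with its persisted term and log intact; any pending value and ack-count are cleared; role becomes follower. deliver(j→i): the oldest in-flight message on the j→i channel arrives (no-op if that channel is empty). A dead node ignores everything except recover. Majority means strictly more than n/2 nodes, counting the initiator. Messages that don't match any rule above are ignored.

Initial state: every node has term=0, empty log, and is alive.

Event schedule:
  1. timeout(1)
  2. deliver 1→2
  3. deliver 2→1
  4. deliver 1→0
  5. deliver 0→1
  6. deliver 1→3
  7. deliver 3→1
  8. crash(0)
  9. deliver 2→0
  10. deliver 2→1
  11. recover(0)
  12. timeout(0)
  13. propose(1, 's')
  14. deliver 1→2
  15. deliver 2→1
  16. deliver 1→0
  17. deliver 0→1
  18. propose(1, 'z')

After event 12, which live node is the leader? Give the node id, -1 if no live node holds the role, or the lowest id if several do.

e1 timeout(1): 1[cand,t=1,-]
e2 deliver 1→2: 2[foll,t=1,-]
e3 deliver 2→1: ·
e4 deliver 1→0: 0[foll,t=1,-]
e5 deliver 0→1: 1[lead,t=1,-]
e6 deliver 1→3: 3[foll,t=1,-]
e7 deliver 3→1: ·
e8 crash(0): 0[✗foll,t=1,-]
e9 deliver 2→0: ·
e10 deliver 2→1: ·
e11 recover(0): 0[foll,t=1,-]
e12 timeout(0): 0[cand,t=2,-]

1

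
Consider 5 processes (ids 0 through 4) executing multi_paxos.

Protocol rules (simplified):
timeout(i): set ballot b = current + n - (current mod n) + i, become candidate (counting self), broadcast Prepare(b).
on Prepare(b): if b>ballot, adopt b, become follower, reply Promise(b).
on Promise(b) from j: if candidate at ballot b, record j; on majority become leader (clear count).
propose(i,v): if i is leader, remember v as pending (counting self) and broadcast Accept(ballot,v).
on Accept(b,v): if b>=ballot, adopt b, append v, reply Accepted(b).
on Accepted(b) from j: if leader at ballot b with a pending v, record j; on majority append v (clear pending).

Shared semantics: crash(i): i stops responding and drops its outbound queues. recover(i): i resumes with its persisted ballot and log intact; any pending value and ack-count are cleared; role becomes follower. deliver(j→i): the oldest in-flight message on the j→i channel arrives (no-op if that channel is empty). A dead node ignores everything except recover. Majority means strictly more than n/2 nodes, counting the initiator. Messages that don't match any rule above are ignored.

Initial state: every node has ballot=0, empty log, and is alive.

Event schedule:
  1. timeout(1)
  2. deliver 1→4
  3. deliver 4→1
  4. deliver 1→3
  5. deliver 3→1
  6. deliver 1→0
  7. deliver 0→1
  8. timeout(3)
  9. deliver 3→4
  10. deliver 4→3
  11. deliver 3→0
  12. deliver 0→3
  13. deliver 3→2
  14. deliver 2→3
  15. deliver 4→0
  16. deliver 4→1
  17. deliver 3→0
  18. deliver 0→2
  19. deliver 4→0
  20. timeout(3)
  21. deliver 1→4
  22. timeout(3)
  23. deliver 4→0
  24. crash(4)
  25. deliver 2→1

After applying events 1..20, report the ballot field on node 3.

18

[1] timeout(1) → N1(cand b6 [-])
[2] deliver 1→4 → N4(foll b6 [-])
[3] deliver 4→1 → ∅
[4] deliver 1→3 → N3(foll b6 [-])
[5] deliver 3→1 → N1(lead b6 [-])
[6] deliver 1→0 → N0(foll b6 [-])
[7] deliver 0→1 → ∅
[8] timeout(3) → N3(cand b13 [-])
[9] deliver 3→4 → N4(foll b13 [-])
[10] deliver 4→3 → ∅
[11] deliver 3→0 → N0(foll b13 [-])
[12] deliver 0→3 → N3(lead b13 [-])
[13] deliver 3→2 → N2(foll b13 [-])
[14] deliver 2→3 → ∅
[15] deliver 4→0 → ∅
[16] deliver 4→1 → ∅
[17] deliver 3→0 → ∅
[18] deliver 0→2 → ∅
[19] deliver 4→0 → ∅
[20] timeout(3) → N3(cand b18 [-])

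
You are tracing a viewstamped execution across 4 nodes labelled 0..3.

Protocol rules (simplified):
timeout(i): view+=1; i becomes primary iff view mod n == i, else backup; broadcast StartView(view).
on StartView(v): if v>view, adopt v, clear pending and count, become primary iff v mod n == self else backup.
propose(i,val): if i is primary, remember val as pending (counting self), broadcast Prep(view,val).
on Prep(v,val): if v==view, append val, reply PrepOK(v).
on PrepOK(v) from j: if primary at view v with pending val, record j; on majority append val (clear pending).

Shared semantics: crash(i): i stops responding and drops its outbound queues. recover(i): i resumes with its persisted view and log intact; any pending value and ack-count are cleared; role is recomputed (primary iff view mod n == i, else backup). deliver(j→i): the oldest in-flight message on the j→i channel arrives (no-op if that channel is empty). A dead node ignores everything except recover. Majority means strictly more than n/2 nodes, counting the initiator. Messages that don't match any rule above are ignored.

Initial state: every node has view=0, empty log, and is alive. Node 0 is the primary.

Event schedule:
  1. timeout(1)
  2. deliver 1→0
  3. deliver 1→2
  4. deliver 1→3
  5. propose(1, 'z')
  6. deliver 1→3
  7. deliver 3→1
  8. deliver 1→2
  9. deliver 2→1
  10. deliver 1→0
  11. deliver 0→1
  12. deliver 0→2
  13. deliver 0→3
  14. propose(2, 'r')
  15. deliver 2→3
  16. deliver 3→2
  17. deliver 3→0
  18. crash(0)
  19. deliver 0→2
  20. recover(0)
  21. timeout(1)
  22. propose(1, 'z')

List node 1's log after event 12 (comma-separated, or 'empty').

z

[1] timeout(1) → N1(prim v1 [-])
[2] deliver 1→0 → N0(back v1 [-])
[3] deliver 1→2 → N2(back v1 [-])
[4] deliver 1→3 → N3(back v1 [-])
[5] propose(1,'z') → ∅
[6] deliver 1→3 → N3(back v1 [z])
[7] deliver 3→1 → ∅
[8] deliver 1→2 → N2(back v1 [z])
[9] deliver 2→1 → N1(prim v1 [z])
[10] deliver 1→0 → N0(back v1 [z])
[11] deliver 0→1 → ∅
[12] deliver 0→2 → ∅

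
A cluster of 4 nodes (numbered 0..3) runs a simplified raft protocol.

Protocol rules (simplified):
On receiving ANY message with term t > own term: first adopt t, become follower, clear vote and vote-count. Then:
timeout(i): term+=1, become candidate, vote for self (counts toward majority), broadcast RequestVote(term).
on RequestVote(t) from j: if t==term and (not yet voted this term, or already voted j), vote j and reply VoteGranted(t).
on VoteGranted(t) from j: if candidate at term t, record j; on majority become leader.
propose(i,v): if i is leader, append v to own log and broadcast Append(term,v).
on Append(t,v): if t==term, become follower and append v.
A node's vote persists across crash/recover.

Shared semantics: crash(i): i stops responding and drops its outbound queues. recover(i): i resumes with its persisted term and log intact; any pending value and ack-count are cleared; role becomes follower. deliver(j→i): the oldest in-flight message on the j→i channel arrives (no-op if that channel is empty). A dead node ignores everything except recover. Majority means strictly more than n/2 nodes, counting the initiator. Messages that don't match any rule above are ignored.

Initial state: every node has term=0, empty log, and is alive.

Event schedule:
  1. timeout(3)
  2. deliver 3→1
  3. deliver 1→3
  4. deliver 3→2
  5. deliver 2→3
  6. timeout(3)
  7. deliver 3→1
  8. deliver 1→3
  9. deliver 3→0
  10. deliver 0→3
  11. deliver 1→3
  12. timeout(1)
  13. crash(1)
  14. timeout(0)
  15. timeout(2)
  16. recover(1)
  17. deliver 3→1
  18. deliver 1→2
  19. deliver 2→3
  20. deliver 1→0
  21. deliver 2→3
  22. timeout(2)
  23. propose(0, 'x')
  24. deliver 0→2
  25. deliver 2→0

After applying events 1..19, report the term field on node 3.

step 1 timeout(3): 3={cand,t=1,log=-}
step 2 deliver 3→1: 1={foll,t=1,log=-}
step 3 deliver 1→3: —
step 4 deliver 3→2: 2={foll,t=1,log=-}
step 5 deliver 2→3: 3={lead,t=1,log=-}
step 6 timeout(3): 3={cand,t=2,log=-}
step 7 deliver 3→1: 1={foll,t=2,log=-}
step 8 deliver 1→3: —
step 9 deliver 3→0: 0={foll,t=1,log=-}
step 10 deliver 0→3: —
step 11 deliver 1→3: —
step 12 timeout(1): 1={cand,t=3,log=-}
step 13 crash(1): 1={✗cand,t=3,log=-}
step 14 timeout(0): 0={cand,t=2,log=-}
step 15 timeout(2): 2={cand,t=2,log=-}
step 16 recover(1): 1={foll,t=3,log=-}
step 17 deliver 3→1: —
step 18 deliver 1→2: —
step 19 deliver 2→3: —

2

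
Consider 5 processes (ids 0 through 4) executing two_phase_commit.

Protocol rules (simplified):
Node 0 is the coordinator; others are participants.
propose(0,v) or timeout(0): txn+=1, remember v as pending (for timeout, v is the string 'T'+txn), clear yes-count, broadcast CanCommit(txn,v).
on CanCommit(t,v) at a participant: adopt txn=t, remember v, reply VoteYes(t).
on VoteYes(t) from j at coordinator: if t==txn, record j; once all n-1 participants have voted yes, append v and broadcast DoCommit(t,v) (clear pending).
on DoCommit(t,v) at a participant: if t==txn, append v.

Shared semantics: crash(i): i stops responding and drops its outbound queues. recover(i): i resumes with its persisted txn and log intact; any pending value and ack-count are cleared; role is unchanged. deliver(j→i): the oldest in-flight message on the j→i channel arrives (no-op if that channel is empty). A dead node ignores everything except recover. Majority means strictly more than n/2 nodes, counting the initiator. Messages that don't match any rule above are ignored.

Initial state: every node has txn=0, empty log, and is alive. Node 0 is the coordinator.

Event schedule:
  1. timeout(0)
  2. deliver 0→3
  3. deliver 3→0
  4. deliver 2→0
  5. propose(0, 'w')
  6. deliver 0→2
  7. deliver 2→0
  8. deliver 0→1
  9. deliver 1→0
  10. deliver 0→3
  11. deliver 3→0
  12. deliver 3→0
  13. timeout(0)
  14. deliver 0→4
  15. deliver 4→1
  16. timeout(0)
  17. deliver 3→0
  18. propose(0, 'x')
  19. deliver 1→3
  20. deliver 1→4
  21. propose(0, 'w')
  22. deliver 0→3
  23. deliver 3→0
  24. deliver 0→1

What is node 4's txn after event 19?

1

[1] timeout(0) → N0(coor t1 [-])
[2] deliver 0→3 → N3(part t1 [-])
[3] deliver 3→0 → ∅
[4] deliver 2→0 → ∅
[5] propose(0,'w') → N0(coor t2 [-])
[6] deliver 0→2 → N2(part t1 [-])
[7] deliver 2→0 → ∅
[8] deliver 0→1 → N1(part t1 [-])
[9] deliver 1→0 → ∅
[10] deliver 0→3 → N3(part t2 [-])
[11] deliver 3→0 → ∅
[12] deliver 3→0 → ∅
[13] timeout(0) → N0(coor t3 [-])
[14] deliver 0→4 → N4(part t1 [-])
[15] deliver 4→1 → ∅
[16] timeout(0) → N0(coor t4 [-])
[17] deliver 3→0 → ∅
[18] propose(0,'x') → N0(coor t5 [-])
[19] deliver 1→3 → ∅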